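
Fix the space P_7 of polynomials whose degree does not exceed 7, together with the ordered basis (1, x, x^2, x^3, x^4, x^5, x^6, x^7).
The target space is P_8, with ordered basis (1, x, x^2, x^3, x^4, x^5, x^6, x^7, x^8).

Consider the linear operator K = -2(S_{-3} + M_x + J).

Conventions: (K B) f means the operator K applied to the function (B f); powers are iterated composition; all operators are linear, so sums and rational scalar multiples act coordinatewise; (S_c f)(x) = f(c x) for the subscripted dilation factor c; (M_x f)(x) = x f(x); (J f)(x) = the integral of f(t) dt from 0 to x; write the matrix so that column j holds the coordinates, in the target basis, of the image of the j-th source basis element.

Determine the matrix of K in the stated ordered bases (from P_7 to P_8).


image of 1: -4x - 2
image of x: -3x^2 + 6x
image of x^2: -(8/3)x^3 - 18x^2
image of x^3: -(5/2)x^4 + 54x^3
image of x^4: -(12/5)x^5 - 162x^4
image of x^5: -(7/3)x^6 + 486x^5
image of x^6: -(16/7)x^7 - 1458x^6
image of x^7: -(9/4)x^8 + 4374x^7
each image's coordinates form column j of the matrix

the matrix is [[-2, 0, 0, 0, 0, 0, 0, 0]; [-4, 6, 0, 0, 0, 0, 0, 0]; [0, -3, -18, 0, 0, 0, 0, 0]; [0, 0, -8/3, 54, 0, 0, 0, 0]; [0, 0, 0, -5/2, -162, 0, 0, 0]; [0, 0, 0, 0, -12/5, 486, 0, 0]; [0, 0, 0, 0, 0, -7/3, -1458, 0]; [0, 0, 0, 0, 0, 0, -16/7, 4374]; [0, 0, 0, 0, 0, 0, 0, -9/4]] (rows listed top to bottom)


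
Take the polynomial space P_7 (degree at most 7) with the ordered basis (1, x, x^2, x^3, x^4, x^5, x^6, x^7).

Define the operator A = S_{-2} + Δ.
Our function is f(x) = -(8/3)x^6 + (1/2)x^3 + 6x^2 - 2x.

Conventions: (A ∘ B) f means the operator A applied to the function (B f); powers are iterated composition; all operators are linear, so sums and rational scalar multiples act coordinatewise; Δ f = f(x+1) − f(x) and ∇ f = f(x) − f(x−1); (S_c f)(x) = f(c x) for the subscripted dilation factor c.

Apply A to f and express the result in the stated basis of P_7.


S_{-2} f = -(512/3)x^6 - 4x^3 + 24x^2 + 4x
Δ f = -16x^5 - 40x^4 - (160/3)x^3 - (77/2)x^2 - (5/2)x + 11/6
(S_{-2} + Δ) f = -(512/3)x^6 - 16x^5 - 40x^4 - (172/3)x^3 - (29/2)x^2 + (3/2)x + 11/6

the image equals g(x) = -(512/3)x^6 - 16x^5 - 40x^4 - (172/3)x^3 - (29/2)x^2 + (3/2)x + 11/6


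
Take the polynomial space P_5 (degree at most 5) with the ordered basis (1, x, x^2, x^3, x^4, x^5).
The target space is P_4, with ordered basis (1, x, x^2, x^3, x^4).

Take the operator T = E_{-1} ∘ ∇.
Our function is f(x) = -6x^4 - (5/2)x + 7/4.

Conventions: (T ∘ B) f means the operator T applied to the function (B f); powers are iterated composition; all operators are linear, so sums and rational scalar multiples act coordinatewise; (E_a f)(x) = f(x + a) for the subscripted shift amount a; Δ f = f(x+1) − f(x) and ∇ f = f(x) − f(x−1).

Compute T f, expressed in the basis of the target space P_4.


∇ f = -24x^3 + 36x^2 - 24x + 7/2
E_{-1} ∇ f = -24x^3 + 108x^2 - 168x + 175/2

the image equals g(x) = -24x^3 + 108x^2 - 168x + 175/2


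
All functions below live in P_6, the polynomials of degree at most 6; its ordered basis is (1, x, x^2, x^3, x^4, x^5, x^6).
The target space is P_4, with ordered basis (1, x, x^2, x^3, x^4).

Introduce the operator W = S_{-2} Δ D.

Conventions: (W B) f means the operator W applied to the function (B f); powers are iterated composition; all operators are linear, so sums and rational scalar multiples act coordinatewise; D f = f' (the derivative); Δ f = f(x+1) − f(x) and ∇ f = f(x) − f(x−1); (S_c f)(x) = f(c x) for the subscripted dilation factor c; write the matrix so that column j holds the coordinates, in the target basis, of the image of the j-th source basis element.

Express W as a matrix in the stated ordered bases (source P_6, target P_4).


image of 1: 0
image of x: 0
image of x^2: 2
image of x^3: -12x + 3
image of x^4: 48x^2 - 24x + 4
image of x^5: -160x^3 + 120x^2 - 40x + 5
image of x^6: 480x^4 - 480x^3 + 240x^2 - 60x + 6
each image's coordinates form column j of the matrix

the matrix is [[0, 0, 2, 3, 4, 5, 6]; [0, 0, 0, -12, -24, -40, -60]; [0, 0, 0, 0, 48, 120, 240]; [0, 0, 0, 0, 0, -160, -480]; [0, 0, 0, 0, 0, 0, 480]] (rows listed top to bottom)


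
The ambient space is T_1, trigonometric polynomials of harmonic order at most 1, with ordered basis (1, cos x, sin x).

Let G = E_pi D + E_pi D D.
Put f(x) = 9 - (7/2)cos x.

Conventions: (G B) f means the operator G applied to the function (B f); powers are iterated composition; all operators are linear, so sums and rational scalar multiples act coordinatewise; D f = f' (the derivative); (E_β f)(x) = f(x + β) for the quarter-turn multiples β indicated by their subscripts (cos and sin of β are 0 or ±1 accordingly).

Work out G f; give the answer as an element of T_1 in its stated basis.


D f = (7/2)sin x
E_pi D f = -(7/2)sin x
D f = (7/2)sin x
D D f = (7/2)cos x
E_pi D D f = -(7/2)cos x
(E_pi D + E_pi D D) f = -(7/2)cos x - (7/2)sin x

the image equals g(x) = -(7/2)cos x - (7/2)sin x


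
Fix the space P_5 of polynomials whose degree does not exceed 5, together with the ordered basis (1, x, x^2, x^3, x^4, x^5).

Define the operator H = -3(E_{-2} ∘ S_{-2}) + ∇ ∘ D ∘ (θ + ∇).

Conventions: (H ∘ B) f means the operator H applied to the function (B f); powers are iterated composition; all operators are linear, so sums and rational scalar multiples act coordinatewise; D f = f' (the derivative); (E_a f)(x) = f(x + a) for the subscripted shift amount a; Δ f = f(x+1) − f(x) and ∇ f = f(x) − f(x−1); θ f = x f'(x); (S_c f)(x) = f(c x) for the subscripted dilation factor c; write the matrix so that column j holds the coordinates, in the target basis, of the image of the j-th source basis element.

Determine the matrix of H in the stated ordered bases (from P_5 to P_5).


the matrix is [[-3, -12, -44, -195, -776, -3027]; [0, 6, 48, 306, 1512, 7660]; [0, 0, -12, -144, -1104, -7770]; [0, 0, 0, 24, 384, 3940]; [0, 0, 0, 0, -48, -960]; [0, 0, 0, 0, 0, 96]] (rows listed top to bottom)

image of 1: -3
image of x: 6x - 12
image of x^2: -12x^2 + 48x - 44
image of x^3: 24x^3 - 144x^2 + 306x - 195
image of x^4: -48x^4 + 384x^3 - 1104x^2 + 1512x - 776
image of x^5: 96x^5 - 960x^4 + 3940x^3 - 7770x^2 + 7660x - 3027
each image's coordinates form column j of the matrix


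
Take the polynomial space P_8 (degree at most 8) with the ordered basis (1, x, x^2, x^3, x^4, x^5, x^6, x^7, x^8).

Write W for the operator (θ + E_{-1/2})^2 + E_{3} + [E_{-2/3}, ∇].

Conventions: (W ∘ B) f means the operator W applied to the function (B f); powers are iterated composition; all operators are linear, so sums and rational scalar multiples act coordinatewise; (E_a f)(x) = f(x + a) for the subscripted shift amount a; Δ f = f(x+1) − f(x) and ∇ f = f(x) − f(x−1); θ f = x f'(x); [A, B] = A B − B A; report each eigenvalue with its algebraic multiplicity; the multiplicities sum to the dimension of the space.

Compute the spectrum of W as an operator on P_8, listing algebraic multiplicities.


image of 1: 2
image of x: 5x + 3/2
image of x^2: 10x^2 + x + 21/2
image of x^3: 17x^3 - (3/2)x^2 + 33x + 205/8
image of x^4: 26x^4 - 6x^3 + 69x^2 + (203/2)x + 329/4
image of x^5: 37x^5 - (25/2)x^4 + 120x^3 + (1005/4)x^2 + (3295/8)x + 7739/32
image of x^6: 50x^6 - 21x^5 + (375/2)x^4 + (995/2)x^3 + (2475/2)x^2 + (23211/16)x + 23363/32
image of x^7: 65x^7 - (63/2)x^6 + 273x^5 + (6895/8)x^4 + (23135/8)x^3 + (162435/32)x^2 + (40887/8)x + 279801/128
image of x^8: 82x^8 - 44x^7 + 378x^6 + 1365x^5 + (11585/2)x^4 + (54131/4)x^3 + (163555/8)x^2 + (279799/16)x + 209985/32
the matrix is upper triangular; its diagonal is (2, 5, 10, 17, 26, 37, 50, 65, 82)
for a triangular matrix the eigenvalues are the diagonal entries, with algebraic multiplicity their repetition count

λ = 2 (multiplicity 1), λ = 5 (multiplicity 1), λ = 10 (multiplicity 1), λ = 17 (multiplicity 1), λ = 26 (multiplicity 1), λ = 37 (multiplicity 1), λ = 50 (multiplicity 1), λ = 65 (multiplicity 1), λ = 82 (multiplicity 1)


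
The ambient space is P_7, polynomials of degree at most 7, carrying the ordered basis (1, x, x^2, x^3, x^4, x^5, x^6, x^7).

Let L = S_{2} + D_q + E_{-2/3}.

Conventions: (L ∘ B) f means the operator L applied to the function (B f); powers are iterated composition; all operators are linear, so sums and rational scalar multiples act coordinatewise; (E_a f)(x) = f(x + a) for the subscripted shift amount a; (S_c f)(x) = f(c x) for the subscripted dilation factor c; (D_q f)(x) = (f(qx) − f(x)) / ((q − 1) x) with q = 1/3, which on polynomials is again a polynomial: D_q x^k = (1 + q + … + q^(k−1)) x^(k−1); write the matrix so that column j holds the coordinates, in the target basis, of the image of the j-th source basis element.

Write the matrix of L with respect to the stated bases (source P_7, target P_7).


image of 1: 2
image of x: 3x + 1/3
image of x^2: 5x^2 + 4/9
image of x^3: 9x^3 - (5/9)x^2 + (4/3)x - 8/27
image of x^4: 17x^4 - (32/27)x^3 + (8/3)x^2 - (32/27)x + 16/81
image of x^5: 33x^5 - (149/81)x^4 + (40/9)x^3 - (80/27)x^2 + (80/81)x - 32/243
image of x^6: 65x^6 - (608/243)x^5 + (20/3)x^4 - (160/27)x^3 + (80/27)x^2 - (64/81)x + 64/729
image of x^7: 129x^7 - (2309/729)x^6 + (28/3)x^5 - (280/27)x^4 + (560/81)x^3 - (224/81)x^2 + (448/729)x - 128/2187
each image's coordinates form column j of the matrix

the matrix is [[2, 1/3, 4/9, -8/27, 16/81, -32/243, 64/729, -128/2187]; [0, 3, 0, 4/3, -32/27, 80/81, -64/81, 448/729]; [0, 0, 5, -5/9, 8/3, -80/27, 80/27, -224/81]; [0, 0, 0, 9, -32/27, 40/9, -160/27, 560/81]; [0, 0, 0, 0, 17, -149/81, 20/3, -280/27]; [0, 0, 0, 0, 0, 33, -608/243, 28/3]; [0, 0, 0, 0, 0, 0, 65, -2309/729]; [0, 0, 0, 0, 0, 0, 0, 129]] (rows listed top to bottom)


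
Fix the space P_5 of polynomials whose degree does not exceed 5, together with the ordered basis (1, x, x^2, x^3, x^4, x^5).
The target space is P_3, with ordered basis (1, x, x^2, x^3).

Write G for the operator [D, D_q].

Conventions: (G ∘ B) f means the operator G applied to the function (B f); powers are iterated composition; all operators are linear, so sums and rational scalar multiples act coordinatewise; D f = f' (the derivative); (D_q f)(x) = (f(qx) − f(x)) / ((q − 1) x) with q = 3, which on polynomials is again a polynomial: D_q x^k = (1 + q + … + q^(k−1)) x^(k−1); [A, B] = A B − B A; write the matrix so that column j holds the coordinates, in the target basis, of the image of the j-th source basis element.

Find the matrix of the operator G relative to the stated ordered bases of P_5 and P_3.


the matrix is [[0, 0, 2, 0, 0, 0]; [0, 0, 0, 14, 0, 0]; [0, 0, 0, 0, 68, 0]; [0, 0, 0, 0, 0, 284]] (rows listed top to bottom)

image of 1: 0
image of x: 0
image of x^2: 2
image of x^3: 14x
image of x^4: 68x^2
image of x^5: 284x^3
each image's coordinates form column j of the matrix


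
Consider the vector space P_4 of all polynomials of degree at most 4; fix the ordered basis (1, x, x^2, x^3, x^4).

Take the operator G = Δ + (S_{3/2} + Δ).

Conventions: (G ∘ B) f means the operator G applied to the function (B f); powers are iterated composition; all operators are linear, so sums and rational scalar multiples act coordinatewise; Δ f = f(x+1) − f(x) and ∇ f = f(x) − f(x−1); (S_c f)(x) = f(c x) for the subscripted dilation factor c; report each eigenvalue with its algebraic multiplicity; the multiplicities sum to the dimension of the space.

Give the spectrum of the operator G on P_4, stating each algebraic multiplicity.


image of 1: 1
image of x: (3/2)x + 2
image of x^2: (9/4)x^2 + 4x + 2
image of x^3: (27/8)x^3 + 6x^2 + 6x + 2
image of x^4: (81/16)x^4 + 8x^3 + 12x^2 + 8x + 2
the matrix is upper triangular; its diagonal is (1, 3/2, 9/4, 27/8, 81/16)
for a triangular matrix the eigenvalues are the diagonal entries, with algebraic multiplicity their repetition count

λ = 1 (multiplicity 1), λ = 3/2 (multiplicity 1), λ = 9/4 (multiplicity 1), λ = 27/8 (multiplicity 1), λ = 81/16 (multiplicity 1)


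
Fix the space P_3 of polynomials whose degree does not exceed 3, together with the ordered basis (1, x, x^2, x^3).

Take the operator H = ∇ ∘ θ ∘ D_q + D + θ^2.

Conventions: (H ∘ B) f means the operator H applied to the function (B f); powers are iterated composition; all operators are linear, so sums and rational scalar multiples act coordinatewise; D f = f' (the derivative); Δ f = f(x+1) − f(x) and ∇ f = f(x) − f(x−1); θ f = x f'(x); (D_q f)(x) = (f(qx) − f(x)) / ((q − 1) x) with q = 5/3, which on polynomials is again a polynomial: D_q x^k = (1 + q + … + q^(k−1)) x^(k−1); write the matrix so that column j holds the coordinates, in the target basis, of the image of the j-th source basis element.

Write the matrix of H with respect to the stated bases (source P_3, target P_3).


the matrix is [[0, 1, 8/3, -98/9]; [0, 1, 2, 196/9]; [0, 0, 4, 3]; [0, 0, 0, 9]] (rows listed top to bottom)

image of 1: 0
image of x: x + 1
image of x^2: 4x^2 + 2x + 8/3
image of x^3: 9x^3 + 3x^2 + (196/9)x - 98/9
each image's coordinates form column j of the matrix


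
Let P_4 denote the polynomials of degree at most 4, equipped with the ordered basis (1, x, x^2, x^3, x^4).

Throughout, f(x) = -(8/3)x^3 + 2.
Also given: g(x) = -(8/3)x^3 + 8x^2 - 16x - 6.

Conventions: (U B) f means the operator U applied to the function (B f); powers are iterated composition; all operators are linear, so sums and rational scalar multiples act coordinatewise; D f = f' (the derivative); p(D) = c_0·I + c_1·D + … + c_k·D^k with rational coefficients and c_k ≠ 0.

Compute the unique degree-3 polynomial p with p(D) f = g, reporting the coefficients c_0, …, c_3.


c_0 = 1, c_1 = -1, c_2 = 1, c_3 = 1/2

D^0 f = -(8/3)x^3 + 2
D^1 f = -8x^2
D^2 f = -16x
D^3 f = -16
matching coefficients of g against c_0 f + c_1 Df + … from the top degree down determines the c_i
solution: c_0 = 1, c_1 = -1, c_2 = 1, c_3 = 1/2


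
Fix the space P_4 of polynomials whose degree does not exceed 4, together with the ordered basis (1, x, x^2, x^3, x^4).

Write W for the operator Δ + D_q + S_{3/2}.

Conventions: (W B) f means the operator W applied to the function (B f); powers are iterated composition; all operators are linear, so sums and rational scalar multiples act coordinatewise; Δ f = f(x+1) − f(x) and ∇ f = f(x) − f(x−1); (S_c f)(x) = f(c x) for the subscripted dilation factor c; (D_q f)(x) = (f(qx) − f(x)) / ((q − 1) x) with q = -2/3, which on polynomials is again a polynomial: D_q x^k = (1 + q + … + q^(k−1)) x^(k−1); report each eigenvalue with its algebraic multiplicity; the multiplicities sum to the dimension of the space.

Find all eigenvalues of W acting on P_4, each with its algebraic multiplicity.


image of 1: 1
image of x: (3/2)x + 2
image of x^2: (9/4)x^2 + (7/3)x + 1
image of x^3: (27/8)x^3 + (34/9)x^2 + 3x + 1
image of x^4: (81/16)x^4 + (121/27)x^3 + 6x^2 + 4x + 1
the matrix is upper triangular; its diagonal is (1, 3/2, 9/4, 27/8, 81/16)
for a triangular matrix the eigenvalues are the diagonal entries, with algebraic multiplicity their repetition count

λ = 1 (multiplicity 1), λ = 3/2 (multiplicity 1), λ = 9/4 (multiplicity 1), λ = 27/8 (multiplicity 1), λ = 81/16 (multiplicity 1)


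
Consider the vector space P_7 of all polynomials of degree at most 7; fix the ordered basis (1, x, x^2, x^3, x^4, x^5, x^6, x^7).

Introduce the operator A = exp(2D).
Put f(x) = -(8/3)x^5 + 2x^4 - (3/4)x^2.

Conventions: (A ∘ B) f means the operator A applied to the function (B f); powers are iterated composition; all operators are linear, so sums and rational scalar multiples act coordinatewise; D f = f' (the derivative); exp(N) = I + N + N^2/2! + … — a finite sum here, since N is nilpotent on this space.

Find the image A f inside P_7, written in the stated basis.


order-1 term: -(80/3)x^4 + 16x^3 - 3x
order-2 term: -(320/3)x^3 + 48x^2 - 3
order-3 term: -(640/3)x^2 + 64x
order-4 term: -(640/3)x + 32
order-5 term: -256/3
the series for exp(2D) f terminates at order 5
exp(2D) f = -(8/3)x^5 - (74/3)x^4 - (272/3)x^3 - (1993/12)x^2 - (457/3)x - 169/3

g(x) = -(8/3)x^5 - (74/3)x^4 - (272/3)x^3 - (1993/12)x^2 - (457/3)x - 169/3


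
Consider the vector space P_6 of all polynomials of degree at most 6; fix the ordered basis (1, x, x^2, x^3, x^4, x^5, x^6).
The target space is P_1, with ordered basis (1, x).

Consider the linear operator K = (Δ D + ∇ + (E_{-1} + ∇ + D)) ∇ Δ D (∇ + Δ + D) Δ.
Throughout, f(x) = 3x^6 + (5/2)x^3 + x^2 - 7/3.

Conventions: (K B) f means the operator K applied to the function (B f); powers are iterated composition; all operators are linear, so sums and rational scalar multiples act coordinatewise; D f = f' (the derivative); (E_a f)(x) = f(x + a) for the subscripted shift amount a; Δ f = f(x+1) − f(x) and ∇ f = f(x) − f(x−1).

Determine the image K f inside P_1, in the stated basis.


Δ f = 18x^5 + 45x^4 + 60x^3 + (105/2)x^2 + (55/2)x + 13/2
∇ Δ f = 90x^4 + 90x^2 + 15x + 8
Δ Δ f = 90x^4 + 360x^3 + 630x^2 + 555x + 203
D Δ f = 90x^4 + 180x^3 + 180x^2 + 105x + 55/2
(∇ + Δ + D) Δ f = 270x^4 + 540x^3 + 900x^2 + 675x + 477/2
D ((∇ + Δ + D) Δ) f = 1080x^3 + 1620x^2 + 1800x + 675
Δ D ((∇ + Δ + D) Δ) f = 3240x^2 + 6480x + 4500
∇ Δ D ((∇ + Δ + D) Δ) f = 6480x + 3240
D (∇ Δ D) ((∇ + Δ + D) Δ) f = 6480
Δ D (∇ Δ D) ((∇ + Δ + D) Δ) f = 0
∇ (∇ Δ D) ((∇ + Δ + D) Δ) f = 6480
E_{-1} (∇ Δ D) ((∇ + Δ + D) Δ) f = 6480x - 3240
∇ (∇ Δ D) ((∇ + Δ + D) Δ) f = 6480
D (∇ Δ D) ((∇ + Δ + D) Δ) f = 6480
(E_{-1} + ∇ + D) (∇ Δ D) ((∇ + Δ + D) Δ) f = 6480x + 9720
(Δ D + ∇ + (E_{-1} + ∇ + D)) (∇ Δ D) ((∇ + Δ + D) Δ) f = 6480x + 16200

the result is g(x) = 6480x + 16200


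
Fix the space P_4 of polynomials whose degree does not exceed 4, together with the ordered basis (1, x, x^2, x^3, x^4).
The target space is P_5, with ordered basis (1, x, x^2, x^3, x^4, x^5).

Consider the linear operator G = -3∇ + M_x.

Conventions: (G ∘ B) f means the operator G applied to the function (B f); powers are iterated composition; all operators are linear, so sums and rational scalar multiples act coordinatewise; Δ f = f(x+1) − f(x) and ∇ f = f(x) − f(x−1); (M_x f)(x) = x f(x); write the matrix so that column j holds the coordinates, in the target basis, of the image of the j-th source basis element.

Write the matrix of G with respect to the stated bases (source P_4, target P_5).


the matrix is [[0, -3, 3, -3, 3]; [1, 0, -6, 9, -12]; [0, 1, 0, -9, 18]; [0, 0, 1, 0, -12]; [0, 0, 0, 1, 0]; [0, 0, 0, 0, 1]] (rows listed top to bottom)

image of 1: x
image of x: x^2 - 3
image of x^2: x^3 - 6x + 3
image of x^3: x^4 - 9x^2 + 9x - 3
image of x^4: x^5 - 12x^3 + 18x^2 - 12x + 3
each image's coordinates form column j of the matrix


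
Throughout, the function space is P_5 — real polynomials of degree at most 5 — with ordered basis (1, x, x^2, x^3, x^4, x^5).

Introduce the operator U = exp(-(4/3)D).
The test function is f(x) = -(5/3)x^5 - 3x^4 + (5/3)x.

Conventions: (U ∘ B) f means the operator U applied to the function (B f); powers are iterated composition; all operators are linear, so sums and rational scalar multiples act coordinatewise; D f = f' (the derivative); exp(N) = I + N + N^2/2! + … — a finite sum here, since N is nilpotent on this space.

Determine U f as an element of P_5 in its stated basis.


order-1 term: (100/9)x^4 + 16x^3 - 20/9
order-2 term: -(800/27)x^3 - 32x^2
order-3 term: (3200/81)x^2 + (256/9)x
order-4 term: -(6400/243)x - 256/27
order-5 term: 5120/729
the series for exp(-(4/3)D) f terminates at order 5
exp(-(4/3)D) f = -(5/3)x^5 + (73/9)x^4 - (368/27)x^3 + (608/81)x^2 + (917/243)x - 3412/729

the result is g(x) = -(5/3)x^5 + (73/9)x^4 - (368/27)x^3 + (608/81)x^2 + (917/243)x - 3412/729


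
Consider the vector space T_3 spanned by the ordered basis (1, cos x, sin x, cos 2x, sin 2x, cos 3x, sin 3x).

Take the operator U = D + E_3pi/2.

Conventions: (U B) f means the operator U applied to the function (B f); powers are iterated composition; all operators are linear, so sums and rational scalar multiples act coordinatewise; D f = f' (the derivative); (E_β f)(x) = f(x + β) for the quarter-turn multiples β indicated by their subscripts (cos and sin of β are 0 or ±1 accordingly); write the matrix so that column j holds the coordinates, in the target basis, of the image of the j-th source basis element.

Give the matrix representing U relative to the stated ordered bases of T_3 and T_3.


the matrix is [[1, 0, 0, 0, 0, 0, 0]; [0, 0, 0, 0, 0, 0, 0]; [0, 0, 0, 0, 0, 0, 0]; [0, 0, 0, -1, 2, 0, 0]; [0, 0, 0, -2, -1, 0, 0]; [0, 0, 0, 0, 0, 0, 4]; [0, 0, 0, 0, 0, -4, 0]] (rows listed top to bottom)

image of 1: 1
image of cos x: 0
image of sin x: 0
image of cos 2x: -cos 2x - 2sin 2x
image of sin 2x: 2cos 2x - sin 2x
image of cos 3x: -4sin 3x
image of sin 3x: 4cos 3x
each image's coordinates form column j of the matrix


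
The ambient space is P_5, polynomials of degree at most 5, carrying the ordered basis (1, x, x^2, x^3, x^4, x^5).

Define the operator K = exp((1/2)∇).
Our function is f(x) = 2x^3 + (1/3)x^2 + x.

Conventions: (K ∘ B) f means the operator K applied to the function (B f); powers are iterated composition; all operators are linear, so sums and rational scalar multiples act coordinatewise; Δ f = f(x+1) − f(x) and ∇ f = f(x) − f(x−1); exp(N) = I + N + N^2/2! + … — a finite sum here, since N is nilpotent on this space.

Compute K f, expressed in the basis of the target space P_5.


g(x) = 2x^3 + (10/3)x^2 - (1/6)x + 1/6

order-1 term: 3x^2 - (8/3)x + 4/3
order-2 term: (3/2)x - 17/12
order-3 term: 1/4
the series for exp((1/2)∇) f terminates at order 3
exp((1/2)∇) f = 2x^3 + (10/3)x^2 - (1/6)x + 1/6


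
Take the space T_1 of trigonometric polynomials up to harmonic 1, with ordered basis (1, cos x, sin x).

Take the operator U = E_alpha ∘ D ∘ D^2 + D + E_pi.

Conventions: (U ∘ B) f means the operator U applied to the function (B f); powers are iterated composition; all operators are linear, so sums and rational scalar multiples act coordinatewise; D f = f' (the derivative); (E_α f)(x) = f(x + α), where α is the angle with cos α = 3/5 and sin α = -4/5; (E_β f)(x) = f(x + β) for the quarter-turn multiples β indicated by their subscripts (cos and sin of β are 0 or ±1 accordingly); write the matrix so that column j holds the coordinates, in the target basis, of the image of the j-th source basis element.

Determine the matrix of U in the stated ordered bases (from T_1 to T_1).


the matrix is [[1, 0, 0]; [0, -9/5, 2/5]; [0, -2/5, -9/5]] (rows listed top to bottom)

image of 1: 1
image of cos x: -(9/5)cos x - (2/5)sin x
image of sin x: (2/5)cos x - (9/5)sin x
each image's coordinates form column j of the matrix


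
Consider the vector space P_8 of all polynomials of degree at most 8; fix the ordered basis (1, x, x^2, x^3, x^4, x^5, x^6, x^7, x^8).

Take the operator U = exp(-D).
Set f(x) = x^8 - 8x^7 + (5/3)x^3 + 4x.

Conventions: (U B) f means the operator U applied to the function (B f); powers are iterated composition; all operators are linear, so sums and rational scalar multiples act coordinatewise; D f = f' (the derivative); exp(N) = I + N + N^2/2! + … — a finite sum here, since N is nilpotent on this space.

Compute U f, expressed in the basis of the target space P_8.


g(x) = x^8 - 16x^7 + 84x^6 - 224x^5 + 350x^4 - (1003/3)x^3 + 191x^2 - 55x + 10/3

order-1 term: -8x^7 + 56x^6 - 5x^2 - 4
order-2 term: 28x^6 - 168x^5 + 5x
order-3 term: -56x^5 + 280x^4 - 5/3
order-4 term: 70x^4 - 280x^3
order-5 term: -56x^3 + 168x^2
order-6 term: 28x^2 - 56x
order-7 term: -8x + 8
order-8 term: 1
the series for exp(-D) f terminates at order 8
exp(-D) f = x^8 - 16x^7 + 84x^6 - 224x^5 + 350x^4 - (1003/3)x^3 + 191x^2 - 55x + 10/3


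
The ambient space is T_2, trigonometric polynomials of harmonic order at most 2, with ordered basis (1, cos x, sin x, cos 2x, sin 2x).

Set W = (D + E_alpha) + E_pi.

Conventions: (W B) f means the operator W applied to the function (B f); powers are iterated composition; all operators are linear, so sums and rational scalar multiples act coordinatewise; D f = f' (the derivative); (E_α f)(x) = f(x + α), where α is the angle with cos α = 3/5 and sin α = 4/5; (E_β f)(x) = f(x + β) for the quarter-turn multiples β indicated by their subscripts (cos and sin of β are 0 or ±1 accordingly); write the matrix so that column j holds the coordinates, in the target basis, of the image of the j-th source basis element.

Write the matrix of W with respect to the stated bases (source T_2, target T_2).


image of 1: 2
image of cos x: -(2/5)cos x - (9/5)sin x
image of sin x: (9/5)cos x - (2/5)sin x
image of cos 2x: (18/25)cos 2x - (74/25)sin 2x
image of sin 2x: (74/25)cos 2x + (18/25)sin 2x
each image's coordinates form column j of the matrix

the matrix is [[2, 0, 0, 0, 0]; [0, -2/5, 9/5, 0, 0]; [0, -9/5, -2/5, 0, 0]; [0, 0, 0, 18/25, 74/25]; [0, 0, 0, -74/25, 18/25]] (rows listed top to bottom)


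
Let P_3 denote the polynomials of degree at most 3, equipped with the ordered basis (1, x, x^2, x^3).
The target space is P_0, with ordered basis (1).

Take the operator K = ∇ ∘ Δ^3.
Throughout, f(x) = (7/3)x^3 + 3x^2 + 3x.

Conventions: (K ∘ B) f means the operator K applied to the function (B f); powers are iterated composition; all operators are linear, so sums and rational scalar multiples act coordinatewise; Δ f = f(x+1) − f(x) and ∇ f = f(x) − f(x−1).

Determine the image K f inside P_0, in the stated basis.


g(x) = 0

Δ f = 7x^2 + 13x + 25/3
Δ Δ f = 14x + 20
Δ Δ Δ f = 14
∇ Δ^3 f = 0


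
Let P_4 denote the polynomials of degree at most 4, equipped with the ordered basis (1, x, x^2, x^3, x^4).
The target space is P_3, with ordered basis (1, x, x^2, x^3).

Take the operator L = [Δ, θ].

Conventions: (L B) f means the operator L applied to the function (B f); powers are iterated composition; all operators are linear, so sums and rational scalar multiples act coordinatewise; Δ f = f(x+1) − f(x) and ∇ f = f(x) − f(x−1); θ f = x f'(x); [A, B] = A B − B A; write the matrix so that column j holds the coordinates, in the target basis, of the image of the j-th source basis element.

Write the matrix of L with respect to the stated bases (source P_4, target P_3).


image of 1: 0
image of x: 1
image of x^2: 2x + 2
image of x^3: 3x^2 + 6x + 3
image of x^4: 4x^3 + 12x^2 + 12x + 4
each image's coordinates form column j of the matrix

the matrix is [[0, 1, 2, 3, 4]; [0, 0, 2, 6, 12]; [0, 0, 0, 3, 12]; [0, 0, 0, 0, 4]] (rows listed top to bottom)


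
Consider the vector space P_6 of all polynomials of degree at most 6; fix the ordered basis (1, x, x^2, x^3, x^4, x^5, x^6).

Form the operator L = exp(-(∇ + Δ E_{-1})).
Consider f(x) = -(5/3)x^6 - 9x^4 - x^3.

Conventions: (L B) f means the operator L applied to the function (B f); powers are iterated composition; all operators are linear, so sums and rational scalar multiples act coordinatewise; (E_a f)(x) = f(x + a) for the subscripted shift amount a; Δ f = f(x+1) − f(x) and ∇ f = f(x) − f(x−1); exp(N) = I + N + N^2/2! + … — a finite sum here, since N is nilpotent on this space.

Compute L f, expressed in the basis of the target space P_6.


g(x) = -(5/3)x^6 + 20x^5 - 159x^4 + (2413/3)x^3 - 2668x^2 + 5314x - 4874

order-1 term: 20x^5 - 50x^4 + (416/3)x^3 - 152x^2 + 86x - 58/3
order-2 term: -100x^4 + 400x^3 - 916x^2 + 1020x - 1340/3
order-3 term: (800/3)x^3 - 1200x^2 + 2288x - 1624
order-4 term: -400x^2 + 1600x - 5632/3
order-5 term: 320x - 800
order-6 term: -320/3
the series for exp(-(∇ + Δ E_{-1})) f terminates at order 6
exp(-(∇ + Δ E_{-1})) f = -(5/3)x^6 + 20x^5 - 159x^4 + (2413/3)x^3 - 2668x^2 + 5314x - 4874


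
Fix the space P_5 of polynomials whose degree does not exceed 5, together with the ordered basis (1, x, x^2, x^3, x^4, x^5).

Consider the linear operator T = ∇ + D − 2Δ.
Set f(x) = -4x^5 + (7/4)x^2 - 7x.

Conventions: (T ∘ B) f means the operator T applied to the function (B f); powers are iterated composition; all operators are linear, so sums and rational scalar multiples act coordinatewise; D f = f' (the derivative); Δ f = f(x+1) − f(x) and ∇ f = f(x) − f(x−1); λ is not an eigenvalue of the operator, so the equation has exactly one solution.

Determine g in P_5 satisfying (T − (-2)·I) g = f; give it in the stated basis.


write g with unknown coordinates in the stated basis and equate coefficients in (T − (-2)·I) g = f
solving from the highest basis element down gives g = -2x^5 - 30x^3 - (73/8)x^2 - (307/2)x - 475/16
check: T g = 60x^3 + 20x^2 + 300x + 475/8
so T g − (-2)·g = -4x^5 + (7/4)x^2 - 7x = f ✓

g(x) = -2x^5 - 30x^3 - (73/8)x^2 - (307/2)x - 475/16


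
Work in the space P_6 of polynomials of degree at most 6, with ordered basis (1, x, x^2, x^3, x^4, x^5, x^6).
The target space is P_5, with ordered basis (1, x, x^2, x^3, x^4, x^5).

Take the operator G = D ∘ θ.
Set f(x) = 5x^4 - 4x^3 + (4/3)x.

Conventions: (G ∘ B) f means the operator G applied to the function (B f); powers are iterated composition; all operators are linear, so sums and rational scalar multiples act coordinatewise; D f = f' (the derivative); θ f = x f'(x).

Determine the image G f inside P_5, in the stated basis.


g(x) = 80x^3 - 36x^2 + 4/3

θ f = 20x^4 - 12x^3 + (4/3)x
D θ f = 80x^3 - 36x^2 + 4/3


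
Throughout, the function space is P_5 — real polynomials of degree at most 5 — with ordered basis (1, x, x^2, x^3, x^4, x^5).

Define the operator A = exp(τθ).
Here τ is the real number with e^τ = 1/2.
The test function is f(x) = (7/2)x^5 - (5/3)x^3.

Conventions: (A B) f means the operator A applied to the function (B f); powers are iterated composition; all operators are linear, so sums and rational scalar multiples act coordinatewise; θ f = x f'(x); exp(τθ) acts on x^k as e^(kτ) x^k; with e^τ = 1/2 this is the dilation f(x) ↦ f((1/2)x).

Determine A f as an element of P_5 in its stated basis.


the result is g(x) = (7/64)x^5 - (5/24)x^3

exp(τθ) x^k = e^(kτ) x^k; with e^τ = 1/2 this sends x^k to (1/2)^k x^k
x^3 ↦ 1/8 x^3
x^5 ↦ 1/32 x^5
applying this coordinatewise to f: exp(τθ) f = (7/64)x^5 - (5/24)x^3


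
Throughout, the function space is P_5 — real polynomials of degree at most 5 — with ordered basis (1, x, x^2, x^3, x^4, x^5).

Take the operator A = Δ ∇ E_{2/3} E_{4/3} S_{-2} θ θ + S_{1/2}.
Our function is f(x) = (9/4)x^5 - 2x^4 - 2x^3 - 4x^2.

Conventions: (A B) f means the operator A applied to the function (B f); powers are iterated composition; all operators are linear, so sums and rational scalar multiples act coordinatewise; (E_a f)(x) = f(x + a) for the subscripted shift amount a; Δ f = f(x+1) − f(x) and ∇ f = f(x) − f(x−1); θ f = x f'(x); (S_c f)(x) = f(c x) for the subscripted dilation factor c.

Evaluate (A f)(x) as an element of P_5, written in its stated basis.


the result is g(x) = (9/128)x^5 - (1/8)x^4 - (144001/4)x^3 - 222145x^2 - 473712x - 348000

θ f = (45/4)x^5 - 8x^4 - 6x^3 - 8x^2
θ θ f = (225/4)x^5 - 32x^4 - 18x^3 - 16x^2
S_{-2} (θ θ) f = -1800x^5 - 512x^4 + 144x^3 - 64x^2
E_{4/3} S_{-2} (θ θ) f = -1800x^5 - 12512x^4 - (103760/3)x^3 - 47616x^2 - (882944/27)x - 727040/81
E_{2/3} (E_{4/3} S_{-2}) (θ θ) f = -1800x^5 - 18512x^4 - 75952x^3 - 155488x^2 - 158912x - 64896
∇ E_{2/3} (E_{4/3} S_{-2}) (θ θ) f = -9000x^4 - 56048x^3 - 134784x^2 - 148168x - 62664
Δ ∇ E_{2/3} (E_{4/3} S_{-2}) (θ θ) f = -36000x^3 - 222144x^2 - 473712x - 348000
S_{1/2} f = (9/128)x^5 - (1/8)x^4 - (1/4)x^3 - x^2
(Δ ∇ E_{2/3} E_{4/3} S_{-2} θ θ + S_{1/2}) f = (9/128)x^5 - (1/8)x^4 - (144001/4)x^3 - 222145x^2 - 473712x - 348000


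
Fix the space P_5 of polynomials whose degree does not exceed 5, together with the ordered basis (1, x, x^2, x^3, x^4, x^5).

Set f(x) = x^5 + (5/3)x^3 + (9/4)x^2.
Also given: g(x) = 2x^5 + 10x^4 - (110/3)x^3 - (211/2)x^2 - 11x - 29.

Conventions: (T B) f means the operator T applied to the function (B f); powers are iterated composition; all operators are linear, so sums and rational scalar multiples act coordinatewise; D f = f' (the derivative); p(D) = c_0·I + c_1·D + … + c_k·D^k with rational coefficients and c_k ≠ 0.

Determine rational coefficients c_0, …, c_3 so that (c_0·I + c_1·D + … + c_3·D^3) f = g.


p(D) = 2·I + 2·D − 2·D^2 − 2·D^3, i.e. c_0 = 2, c_1 = 2, c_2 = -2, c_3 = -2

D^0 f = x^5 + (5/3)x^3 + (9/4)x^2
D^1 f = 5x^4 + 5x^2 + (9/2)x
D^2 f = 20x^3 + 10x + 9/2
D^3 f = 60x^2 + 10
matching coefficients of g against c_0 f + c_1 Df + … from the top degree down determines the c_i
solution: c_0 = 2, c_1 = 2, c_2 = -2, c_3 = -2


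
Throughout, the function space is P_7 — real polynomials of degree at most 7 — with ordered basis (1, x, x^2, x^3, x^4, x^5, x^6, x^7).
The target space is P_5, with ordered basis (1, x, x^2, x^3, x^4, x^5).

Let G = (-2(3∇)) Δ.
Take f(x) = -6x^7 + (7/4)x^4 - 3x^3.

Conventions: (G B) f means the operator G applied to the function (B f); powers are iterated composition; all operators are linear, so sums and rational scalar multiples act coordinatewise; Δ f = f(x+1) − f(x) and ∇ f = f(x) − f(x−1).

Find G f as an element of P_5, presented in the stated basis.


Δ f = -42x^6 - 126x^5 - 210x^4 - 203x^3 - (249/2)x^2 - 44x - 29/4
∇ Δ f = -252x^5 - 420x^3 + 21x^2 - 102x + 7/2
(3∇) Δ f = -756x^5 - 1260x^3 + 63x^2 - 306x + 21/2
(-2(3∇)) Δ f = 1512x^5 + 2520x^3 - 126x^2 + 612x - 21

the result is g(x) = 1512x^5 + 2520x^3 - 126x^2 + 612x - 21


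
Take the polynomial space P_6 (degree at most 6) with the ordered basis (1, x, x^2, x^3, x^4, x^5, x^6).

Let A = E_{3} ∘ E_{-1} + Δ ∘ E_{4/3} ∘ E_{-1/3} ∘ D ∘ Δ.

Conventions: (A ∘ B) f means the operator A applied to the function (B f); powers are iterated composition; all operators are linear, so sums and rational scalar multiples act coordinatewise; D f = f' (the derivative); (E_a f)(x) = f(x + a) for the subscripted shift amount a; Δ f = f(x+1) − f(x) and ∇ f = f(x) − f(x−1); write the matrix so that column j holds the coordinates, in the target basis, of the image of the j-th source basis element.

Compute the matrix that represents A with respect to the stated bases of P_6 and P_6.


the matrix is [[1, 2, 4, 14, 64, 282, 1144]; [0, 1, 4, 12, 56, 320, 1692]; [0, 0, 1, 6, 24, 140, 960]; [0, 0, 0, 1, 8, 40, 280]; [0, 0, 0, 0, 1, 10, 60]; [0, 0, 0, 0, 0, 1, 12]; [0, 0, 0, 0, 0, 0, 1]] (rows listed top to bottom)

image of 1: 1
image of x: x + 2
image of x^2: x^2 + 4x + 4
image of x^3: x^3 + 6x^2 + 12x + 14
image of x^4: x^4 + 8x^3 + 24x^2 + 56x + 64
image of x^5: x^5 + 10x^4 + 40x^3 + 140x^2 + 320x + 282
image of x^6: x^6 + 12x^5 + 60x^4 + 280x^3 + 960x^2 + 1692x + 1144
each image's coordinates form column j of the matrix


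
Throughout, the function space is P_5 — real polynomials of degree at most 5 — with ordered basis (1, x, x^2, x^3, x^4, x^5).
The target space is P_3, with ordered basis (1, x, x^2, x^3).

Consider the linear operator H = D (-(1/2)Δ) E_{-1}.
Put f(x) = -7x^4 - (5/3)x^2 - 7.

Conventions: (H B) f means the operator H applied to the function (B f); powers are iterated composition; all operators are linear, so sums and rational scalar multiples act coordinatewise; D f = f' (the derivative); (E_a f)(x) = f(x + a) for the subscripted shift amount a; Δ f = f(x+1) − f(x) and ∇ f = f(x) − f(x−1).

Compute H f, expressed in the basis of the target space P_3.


the result is g(x) = 42x^2 - 42x + 47/3

E_{-1} f = -7x^4 + 28x^3 - (131/3)x^2 + (94/3)x - 47/3
Δ E_{-1} f = -28x^3 + 42x^2 - (94/3)x + 26/3
(-(1/2)Δ) E_{-1} f = 14x^3 - 21x^2 + (47/3)x - 13/3
D (-(1/2)Δ) E_{-1} f = 42x^2 - 42x + 47/3


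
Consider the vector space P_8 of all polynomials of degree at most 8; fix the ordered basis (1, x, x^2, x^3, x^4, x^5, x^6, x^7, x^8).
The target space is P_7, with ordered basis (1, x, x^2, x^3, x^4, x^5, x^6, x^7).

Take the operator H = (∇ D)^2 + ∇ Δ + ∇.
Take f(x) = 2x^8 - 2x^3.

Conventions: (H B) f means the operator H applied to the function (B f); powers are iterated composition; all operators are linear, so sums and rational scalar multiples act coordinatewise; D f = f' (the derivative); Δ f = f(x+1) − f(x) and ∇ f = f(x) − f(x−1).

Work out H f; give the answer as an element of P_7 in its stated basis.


D f = 16x^7 - 6x^2
∇ D f = 112x^6 - 336x^5 + 560x^4 - 560x^3 + 336x^2 - 124x + 22
D (∇ D) f = 672x^5 - 1680x^4 + 2240x^3 - 1680x^2 + 672x - 124
∇ D (∇ D) f = 3360x^4 - 13440x^3 + 23520x^2 - 20160x + 6944
Δ f = 16x^7 + 56x^6 + 112x^5 + 140x^4 + 112x^3 + 50x^2 + 10x
∇ Δ f = 112x^6 + 280x^4 + 112x^2 - 12x + 4
∇ f = 16x^7 - 56x^6 + 112x^5 - 140x^4 + 112x^3 - 62x^2 + 22x - 4
((∇ D)^2 + ∇ Δ + ∇) f = 16x^7 + 56x^6 + 112x^5 + 3500x^4 - 13328x^3 + 23570x^2 - 20150x + 6944

g(x) = 16x^7 + 56x^6 + 112x^5 + 3500x^4 - 13328x^3 + 23570x^2 - 20150x + 6944


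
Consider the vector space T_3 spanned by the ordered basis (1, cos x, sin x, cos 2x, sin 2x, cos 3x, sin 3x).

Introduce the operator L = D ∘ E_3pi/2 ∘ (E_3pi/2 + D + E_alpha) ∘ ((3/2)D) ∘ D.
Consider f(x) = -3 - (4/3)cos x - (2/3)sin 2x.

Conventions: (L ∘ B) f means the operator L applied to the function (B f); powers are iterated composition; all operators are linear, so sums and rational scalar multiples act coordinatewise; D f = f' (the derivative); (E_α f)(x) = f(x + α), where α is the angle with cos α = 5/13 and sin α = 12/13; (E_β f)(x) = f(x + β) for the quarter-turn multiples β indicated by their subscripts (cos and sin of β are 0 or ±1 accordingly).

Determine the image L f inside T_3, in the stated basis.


the result is g(x) = (10/13)cos x - (24/13)sin x + (2304/169)cos 2x + (3664/169)sin 2x

D f = (4/3)sin x - (4/3)cos 2x
D D f = (4/3)cos x + (8/3)sin 2x
((3/2)D) D f = 2cos x + 4sin 2x
E_3pi/2 (((3/2)D) ∘ D) f = 2sin x - 4sin 2x
D (((3/2)D) ∘ D) f = -2sin x + 8cos 2x
E_alpha (((3/2)D) ∘ D) f = (10/13)cos x - (24/13)sin x + (480/169)cos 2x - (476/169)sin 2x
(E_3pi/2 + D + E_alpha) (((3/2)D) ∘ D) f = (10/13)cos x - (24/13)sin x + (1832/169)cos 2x - (1152/169)sin 2x
E_3pi/2 (E_3pi/2 + D + E_alpha) (((3/2)D) ∘ D) f = (24/13)cos x + (10/13)sin x - (1832/169)cos 2x + (1152/169)sin 2x
D E_3pi/2 (E_3pi/2 + D + E_alpha) (((3/2)D) ∘ D) f = (10/13)cos x - (24/13)sin x + (2304/169)cos 2x + (3664/169)sin 2x


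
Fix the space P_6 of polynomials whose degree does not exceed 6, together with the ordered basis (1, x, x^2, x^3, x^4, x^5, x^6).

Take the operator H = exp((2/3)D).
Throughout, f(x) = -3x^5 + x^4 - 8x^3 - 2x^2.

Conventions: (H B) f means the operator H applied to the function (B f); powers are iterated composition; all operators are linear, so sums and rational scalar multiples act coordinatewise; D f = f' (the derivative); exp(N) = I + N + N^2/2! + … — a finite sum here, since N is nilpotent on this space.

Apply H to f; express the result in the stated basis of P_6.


the result is g(x) = -3x^5 - 9x^4 - (56/3)x^3 - (218/9)x^2 - (136/9)x - 280/81

order-1 term: -10x^4 + (8/3)x^3 - 16x^2 - (8/3)x
order-2 term: -(40/3)x^3 + (8/3)x^2 - (32/3)x - 8/9
order-3 term: -(80/9)x^2 + (32/27)x - 64/27
order-4 term: -(80/27)x + 16/81
order-5 term: -32/81
the series for exp((2/3)D) f terminates at order 5
exp((2/3)D) f = -3x^5 - 9x^4 - (56/3)x^3 - (218/9)x^2 - (136/9)x - 280/81


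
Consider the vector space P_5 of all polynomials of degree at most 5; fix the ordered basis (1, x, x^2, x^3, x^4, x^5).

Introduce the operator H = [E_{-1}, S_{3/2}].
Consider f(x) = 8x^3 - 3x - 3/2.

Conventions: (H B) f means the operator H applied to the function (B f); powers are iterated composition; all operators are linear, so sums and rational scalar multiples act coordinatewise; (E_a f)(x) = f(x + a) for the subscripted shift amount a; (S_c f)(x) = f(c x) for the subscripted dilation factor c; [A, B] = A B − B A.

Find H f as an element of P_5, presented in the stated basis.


S_{3/2} f = 27x^3 - (9/2)x - 3/2
E_{-1} S_{3/2} f = 27x^3 - 81x^2 + (153/2)x - 24
E_{-1} f = 8x^3 - 24x^2 + 21x - 13/2
S_{3/2} E_{-1} f = 27x^3 - 54x^2 + (63/2)x - 13/2
[E_{-1}, S_{3/2}] f = -27x^2 + 45x - 35/2

g(x) = -27x^2 + 45x - 35/2
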